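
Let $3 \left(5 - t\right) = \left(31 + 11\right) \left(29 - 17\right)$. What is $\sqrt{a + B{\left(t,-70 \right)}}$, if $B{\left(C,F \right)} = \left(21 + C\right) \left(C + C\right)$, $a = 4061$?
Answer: $\sqrt{50353} \approx 224.39$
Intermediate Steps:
$t = -163$ ($t = 5 - \frac{\left(31 + 11\right) \left(29 - 17\right)}{3} = 5 - \frac{42 \cdot 12}{3} = 5 - 168 = -163$)
$B{\left(C,F \right)} = 2 C \left(21 + C\right)$ ($B{\left(C,F \right)} = \left(21 + C\right) 2 C = 2 C \left(21 + C\right)$)
$\sqrt{a + B{\left(t,-70 \right)}} = \sqrt{4061 + 2 \left(-163\right) \left(21 - 163\right)} = \sqrt{4061 + 2 \left(-163\right) \left(-142\right)} = \sqrt{4061 + 46292} = \sqrt{50353}$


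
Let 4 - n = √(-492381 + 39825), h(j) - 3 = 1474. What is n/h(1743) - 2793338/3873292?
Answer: -2055133529/2860426142 - 6*I*√12571/1477 ≈ -0.71847 - 0.45547*I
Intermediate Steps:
h(j) = 1477 (h(j) = 3 + 1474 = 1477)
n = 4 - 6*I*√12571 (n = 4 - √(-492381 + 39825) = 4 - √(-452556) = 4 - 6*I*√12571 ≈ 4.0 - 672.72*I)
n/h(1743) - 2793338/3873292 = (4 - 6*I*√12571)/1477 - 2793338/3873292 = (4 - 6*I*√12571)*(1/1477) - 2793338*1/3873292 = (4/1477 - 6*I*√12571/1477) - 1396669/1936646 = -2055133529/2860426142 - 6*I*√12571/1477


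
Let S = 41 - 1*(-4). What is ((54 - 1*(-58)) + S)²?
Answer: 24649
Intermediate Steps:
S = 45 (S = 41 + 4 = 45)
((54 - 1*(-58)) + S)² = ((54 - 1*(-58)) + 45)² = ((54 + 58) + 45)² = (112 + 45)² = 157² = 24649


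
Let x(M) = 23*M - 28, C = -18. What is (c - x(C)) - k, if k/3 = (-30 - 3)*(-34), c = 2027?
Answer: -897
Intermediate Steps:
x(M) = -28 + 23*M
k = 3366 (k = 3*((-30 - 3)*(-34)) = 3*(-33*(-34)) = 3*1122 = 3366)
(c - x(C)) - k = (2027 - (-28 + 23*(-18))) - 1*3366 = (2027 - (-28 - 414)) - 3366 = (2027 - 1*(-442)) - 3366 = (2027 + 442) - 3366 = 2469 - 3366 = -897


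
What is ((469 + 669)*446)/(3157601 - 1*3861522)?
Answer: -507548/703921 ≈ -0.72103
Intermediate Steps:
((469 + 669)*446)/(3157601 - 1*3861522) = (1138*446)/(3157601 - 3861522) = 507548/(-703921) = 507548*(-1/703921) = -507548/703921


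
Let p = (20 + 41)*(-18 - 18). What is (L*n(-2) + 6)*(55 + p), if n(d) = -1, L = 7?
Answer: 2141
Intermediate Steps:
p = -2196 (p = 61*(-36) = -2196)
(L*n(-2) + 6)*(55 + p) = (7*(-1) + 6)*(55 - 2196) = (-7 + 6)*(-2141) = -1*(-2141) = 2141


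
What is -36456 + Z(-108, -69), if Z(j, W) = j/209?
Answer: -7619412/209 ≈ -36457.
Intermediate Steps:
Z(j, W) = j/209 (Z(j, W) = j*(1/209) = j/209)
-36456 + Z(-108, -69) = -36456 + (1/209)*(-108) = -36456 - 108/209 = -7619412/209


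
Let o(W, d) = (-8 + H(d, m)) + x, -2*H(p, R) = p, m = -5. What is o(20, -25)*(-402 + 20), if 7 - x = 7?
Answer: -1719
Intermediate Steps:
H(p, R) = -p/2
x = 0 (x = 7 - 1*7 = 7 - 7 = 0)
o(W, d) = -8 - d/2 (o(W, d) = (-8 - d/2) + 0 = -8 - d/2)
o(20, -25)*(-402 + 20) = (-8 - ½*(-25))*(-402 + 20) = (-8 + 25/2)*(-382) = (9/2)*(-382) = -1719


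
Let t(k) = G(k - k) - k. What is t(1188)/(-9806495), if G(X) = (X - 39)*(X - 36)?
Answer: -216/9806495 ≈ -2.2026e-5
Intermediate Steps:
G(X) = (-39 + X)*(-36 + X)
t(k) = 1404 - k (t(k) = (1404 + (k - k)**2 - 75*(k - k)) - k = (1404 + 0**2 - 75*0) - k = (1404 + 0 + 0) - k = 1404 - k)
t(1188)/(-9806495) = (1404 - 1*1188)/(-9806495) = (1404 - 1188)*(-1/9806495) = 216*(-1/9806495) = -216/9806495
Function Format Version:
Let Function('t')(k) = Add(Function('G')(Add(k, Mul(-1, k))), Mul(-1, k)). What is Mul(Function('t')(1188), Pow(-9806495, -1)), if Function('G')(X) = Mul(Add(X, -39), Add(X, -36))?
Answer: Rational(-216, 9806495) ≈ -2.2026e-5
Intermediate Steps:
Function('G')(X) = Mul(Add(-39, X), Add(-36, X))
Function('t')(k) = Add(1404, Mul(-1, k)) (Function('t')(k) = Add(Add(1404, Pow(Add(k, Mul(-1, k)), 2), Mul(-75, Add(k, Mul(-1, k)))), Mul(-1, k)) = Add(Add(1404, Pow(0, 2), Mul(-75, 0)), Mul(-1, k)) = Add(Add(1404, 0, 0), Mul(-1, k)) = Add(1404, Mul(-1, k)))
Mul(Function('t')(1188), Pow(-9806495, -1)) = Mul(Add(1404, Mul(-1, 1188)), Pow(-9806495, -1)) = Mul(Add(1404, -1188), Rational(-1, 9806495)) = Mul(216, Rational(-1, 9806495)) = Rational(-216, 9806495)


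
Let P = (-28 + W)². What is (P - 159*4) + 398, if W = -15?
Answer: 1611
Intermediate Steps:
P = 1849 (P = (-28 - 15)² = (-43)² = 1849)
(P - 159*4) + 398 = (1849 - 159*4) + 398 = (1849 - 636) + 398 = 1213 + 398 = 1611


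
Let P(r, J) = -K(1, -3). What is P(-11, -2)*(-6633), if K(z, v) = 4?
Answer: 26532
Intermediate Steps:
P(r, J) = -4 (P(r, J) = -1*4 = -4)
P(-11, -2)*(-6633) = -4*(-6633) = 26532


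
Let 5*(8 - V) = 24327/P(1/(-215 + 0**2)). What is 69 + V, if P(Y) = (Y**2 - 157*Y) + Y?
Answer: -13077674/1973 ≈ -6628.3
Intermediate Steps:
P(Y) = Y**2 - 156*Y
V = -13213811/1973 (V = 8 - 24327/(5*((-156 + 1/(-215 + 0**2))/(-215 + 0**2))) = 8 - 24327/(5*((-156 + 1/(-215 + 0))/(-215 + 0))) = 8 - 24327/(5*((-156 + 1/(-215))/(-215))) = 8 - 24327/(5*((-(-156 - 1/215)/215))) = 8 - 24327/(5*((-1/215*(-33541/215)))) = 8 - 24327/(5*33541/46225) = 8 - 24327*46225/(5*33541) = 8 - 1/5*66147975/1973 = 8 - 13229595/1973 = -13213811/1973 ≈ -6697.3)
69 + V = 69 - 13213811/1973 = -13077674/1973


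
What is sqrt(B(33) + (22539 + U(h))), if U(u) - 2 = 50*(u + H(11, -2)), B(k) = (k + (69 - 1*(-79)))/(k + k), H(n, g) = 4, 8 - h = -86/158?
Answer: sqrt(629920926822)/5214 ≈ 152.22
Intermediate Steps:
h = 675/79 (h = 8 - (-86)/158 = 8 - 1*(-43/79) = 8 + 43/79 = 675/79 ≈ 8.5443)
B(k) = (148 + k)/(2*k) (B(k) = (k + (69 + 79))/((2*k)) = (k + 148)*(1/(2*k)) = (148 + k)*(1/(2*k)) = (148 + k)/(2*k))
U(u) = 202 + 50*u (U(u) = 2 + 50*(u + 4) = 2 + 50*(4 + u) = 2 + (200 + 50*u) = 202 + 50*u)
sqrt(B(33) + (22539 + U(h))) = sqrt((1/2)*(148 + 33)/33 + (22539 + (202 + 50*(675/79)))) = sqrt((1/2)*(1/33)*181 + (22539 + (202 + 33750/79))) = sqrt(181/66 + (22539 + 49708/79)) = sqrt(181/66 + 1830289/79) = sqrt(120813373/5214) = sqrt(629920926822)/5214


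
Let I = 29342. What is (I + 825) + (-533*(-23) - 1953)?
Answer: 40473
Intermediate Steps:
(I + 825) + (-533*(-23) - 1953) = (29342 + 825) + (-533*(-23) - 1953) = 30167 + (12259 - 1953) = 30167 + 10306 = 40473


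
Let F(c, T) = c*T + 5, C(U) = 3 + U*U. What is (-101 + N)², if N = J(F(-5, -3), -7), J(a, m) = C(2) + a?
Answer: 5476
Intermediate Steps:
C(U) = 3 + U²
F(c, T) = 5 + T*c (F(c, T) = T*c + 5 = 5 + T*c)
J(a, m) = 7 + a (J(a, m) = (3 + 2²) + a = (3 + 4) + a = 7 + a)
N = 27 (N = 7 + (5 - 3*(-5)) = 7 + (5 + 15) = 7 + 20 = 27)
(-101 + N)² = (-101 + 27)² = (-74)² = 5476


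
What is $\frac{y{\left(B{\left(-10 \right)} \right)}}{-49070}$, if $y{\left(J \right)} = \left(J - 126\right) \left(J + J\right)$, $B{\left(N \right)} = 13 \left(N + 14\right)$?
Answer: $\frac{3848}{24535} \approx 0.15684$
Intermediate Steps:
$B{\left(N \right)} = 182 + 13 N$ ($B{\left(N \right)} = 13 \left(14 + N\right) = 182 + 13 N$)
$y{\left(J \right)} = 2 J \left(-126 + J\right)$ ($y{\left(J \right)} = \left(-126 + J\right) 2 J = 2 J \left(-126 + J\right)$)
$\frac{y{\left(B{\left(-10 \right)} \right)}}{-49070} = \frac{2 \left(182 + 13 \left(-10\right)\right) \left(-126 + \left(182 + 13 \left(-10\right)\right)\right)}{-49070} = 2 \left(182 - 130\right) \left(-126 + \left(182 - 130\right)\right) \left(- \frac{1}{49070}\right) = 2 \cdot 52 \left(-126 + 52\right) \left(- \frac{1}{49070}\right) = 2 \cdot 52 \left(-74\right) \left(- \frac{1}{49070}\right) = \left(-7696\right) \left(- \frac{1}{49070}\right) = \frac{3848}{24535}$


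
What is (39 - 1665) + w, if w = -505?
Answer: -2131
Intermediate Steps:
(39 - 1665) + w = (39 - 1665) - 505 = -1626 - 505 = -2131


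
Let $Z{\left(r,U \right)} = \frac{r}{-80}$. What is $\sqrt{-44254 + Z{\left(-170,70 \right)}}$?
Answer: $\frac{3 i \sqrt{78670}}{4} \approx 210.36 i$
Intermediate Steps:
$Z{\left(r,U \right)} = - \frac{r}{80}$ ($Z{\left(r,U \right)} = r \left(- \frac{1}{80}\right) = - \frac{r}{80}$)
$\sqrt{-44254 + Z{\left(-170,70 \right)}} = \sqrt{-44254 - - \frac{17}{8}} = \sqrt{-44254 + \frac{17}{8}} = \sqrt{- \frac{354015}{8}} = \frac{3 i \sqrt{78670}}{4}$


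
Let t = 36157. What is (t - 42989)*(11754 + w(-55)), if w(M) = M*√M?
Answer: -80303328 + 375760*I*√55 ≈ -8.0303e+7 + 2.7867e+6*I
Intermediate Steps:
w(M) = M^(3/2)
(t - 42989)*(11754 + w(-55)) = (36157 - 42989)*(11754 + (-55)^(3/2)) = -6832*(11754 - 55*I*√55) = -80303328 + 375760*I*√55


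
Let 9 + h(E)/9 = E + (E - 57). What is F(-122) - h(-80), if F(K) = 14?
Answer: 2048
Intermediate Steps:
h(E) = -594 + 18*E (h(E) = -81 + 9*(E + (E - 57)) = -81 + 9*(E + (-57 + E)) = -81 + 9*(-57 + 2*E) = -81 + (-513 + 18*E) = -594 + 18*E)
F(-122) - h(-80) = 14 - (-594 + 18*(-80)) = 14 - (-594 - 1440) = 14 - 1*(-2034) = 14 + 2034 = 2048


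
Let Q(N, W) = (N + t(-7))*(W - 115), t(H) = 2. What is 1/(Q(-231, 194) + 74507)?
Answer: 1/56416 ≈ 1.7725e-5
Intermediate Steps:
Q(N, W) = (-115 + W)*(2 + N) (Q(N, W) = (N + 2)*(W - 115) = (2 + N)*(-115 + W) = (-115 + W)*(2 + N))
1/(Q(-231, 194) + 74507) = 1/((-230 - 115*(-231) + 2*194 - 231*194) + 74507) = 1/((-230 + 26565 + 388 - 44814) + 74507) = 1/(-18091 + 74507) = 1/56416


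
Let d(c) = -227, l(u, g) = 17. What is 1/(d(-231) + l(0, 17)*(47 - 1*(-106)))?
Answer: 1/2374 ≈ 0.00042123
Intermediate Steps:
1/(d(-231) + l(0, 17)*(47 - 1*(-106))) = 1/(-227 + 17*(47 - 1*(-106))) = 1/(-227 + 17*(47 + 106)) = 1/(-227 + 17*153) = 1/(-227 + 2601) = 1/2374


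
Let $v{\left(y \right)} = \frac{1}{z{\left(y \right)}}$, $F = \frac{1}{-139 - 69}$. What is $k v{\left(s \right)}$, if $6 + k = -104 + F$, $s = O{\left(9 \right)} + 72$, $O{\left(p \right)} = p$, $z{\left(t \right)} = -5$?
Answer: $\frac{22881}{1040} \approx 22.001$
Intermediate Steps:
$F = - \frac{1}{208}$ ($F = \frac{1}{-208} = - \frac{1}{208} \approx -0.0048077$)
$s = 81$ ($s = 9 + 72 = 81$)
$v{\left(y \right)} = - \frac{1}{5}$ ($v{\left(y \right)} = \frac{1}{-5} = - \frac{1}{5}$)
$k = - \frac{22881}{208}$ ($k = -6 - \frac{21633}{208} = - \frac{22881}{208} \approx -110.0$)
$k v{\left(s \right)} = \left(- \frac{22881}{208}\right) \left(- \frac{1}{5}\right) = \frac{22881}{1040}$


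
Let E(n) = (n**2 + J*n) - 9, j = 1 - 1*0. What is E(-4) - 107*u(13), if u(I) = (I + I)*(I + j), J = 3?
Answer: -38953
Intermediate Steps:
j = 1 (j = 1 + 0 = 1)
u(I) = 2*I*(1 + I) (u(I) = (I + I)*(I + 1) = (2*I)*(1 + I) = 2*I*(1 + I))
E(n) = -9 + n**2 + 3*n (E(n) = (n**2 + 3*n) - 9 = -9 + n**2 + 3*n)
E(-4) - 107*u(13) = (-9 + (-4)**2 + 3*(-4)) - 214*13*(1 + 13) = (-9 + 16 - 12) - 214*13*14 = -5 - 107*364 = -5 - 38948 = -38953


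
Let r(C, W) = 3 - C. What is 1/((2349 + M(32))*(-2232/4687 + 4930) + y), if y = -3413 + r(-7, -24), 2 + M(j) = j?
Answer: 4687/54950079101 ≈ 8.5296e-8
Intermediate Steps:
M(j) = -2 + j
y = -3403 (y = -3413 + (3 - 1*(-7)) = -3413 + (3 + 7) = -3413 + 10 = -3403)
1/((2349 + M(32))*(-2232/4687 + 4930) + y) = 1/((2349 + (-2 + 32))*(-2232/4687 + 4930) - 3403) = 1/((2349 + 30)*(-2232*1/4687 + 4930) - 3403) = 1/(2379*(-2232/4687 + 4930) - 3403) = 1/(2379*(23104678/4687) - 3403) = 1/(54966028962/4687 - 3403) = 1/(54950079101/4687) = 4687/54950079101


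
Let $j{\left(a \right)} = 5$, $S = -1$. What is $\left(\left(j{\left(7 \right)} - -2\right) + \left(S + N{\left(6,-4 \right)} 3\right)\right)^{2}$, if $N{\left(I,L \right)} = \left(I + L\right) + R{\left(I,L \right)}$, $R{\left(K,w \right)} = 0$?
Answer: $144$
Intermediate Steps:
$N{\left(I,L \right)} = I + L$ ($N{\left(I,L \right)} = \left(I + L\right) + 0 = I + L$)
$\left(\left(j{\left(7 \right)} - -2\right) + \left(S + N{\left(6,-4 \right)} 3\right)\right)^{2} = \left(\left(5 - -2\right) - \left(1 - \left(6 - 4\right) 3\right)\right)^{2} = \left(\left(5 + 2\right) + \left(-1 + 2 \cdot 3\right)\right)^{2} = \left(7 + \left(-1 + 6\right)\right)^{2} = \left(7 + 5\right)^{2} = 12^{2} = 144$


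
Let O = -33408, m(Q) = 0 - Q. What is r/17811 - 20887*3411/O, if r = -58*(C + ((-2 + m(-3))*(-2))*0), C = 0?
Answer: 7916173/3712 ≈ 2132.6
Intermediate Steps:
m(Q) = -Q
r = 0 (r = -58*(0 + ((-2 - 1*(-3))*(-2))*0) = -58*(0 + ((-2 + 3)*(-2))*0) = -58*(0 + (1*(-2))*0) = -58*(0 - 2*0) = -58*(0 + 0) = -58*0 = 0)
r/17811 - 20887*3411/O = 0/17811 - 20887/((-33408/3411)) = 0*(1/17811) - 20887/((-33408*1/3411)) = 0 - 20887/(-3712/379) = 0 - 20887*(-379/3712) = 0 + 7916173/3712 = 7916173/3712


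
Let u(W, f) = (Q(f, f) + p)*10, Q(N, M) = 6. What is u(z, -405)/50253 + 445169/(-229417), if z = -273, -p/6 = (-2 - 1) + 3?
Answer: -7452437579/3842964167 ≈ -1.9392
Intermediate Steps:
p = 0 (p = -6*((-2 - 1) + 3) = -6*(-3 + 3) = -6*0 = 0)
u(W, f) = 60 (u(W, f) = (6 + 0)*10 = 6*10 = 60)
u(z, -405)/50253 + 445169/(-229417) = 60/50253 + 445169/(-229417) = 60*(1/50253) + 445169*(-1/229417) = 20/16751 - 445169/229417 = -7452437579/3842964167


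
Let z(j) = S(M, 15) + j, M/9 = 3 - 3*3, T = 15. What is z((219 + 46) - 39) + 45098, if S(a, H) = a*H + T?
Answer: 44529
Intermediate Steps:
M = -54 (M = 9*(3 - 3*3) = 9*(3 - 9) = 9*(-6) = -54)
S(a, H) = 15 + H*a (S(a, H) = a*H + 15 = H*a + 15 = 15 + H*a)
z(j) = -795 + j (z(j) = (15 + 15*(-54)) + j = (15 - 810) + j = -795 + j)
z((219 + 46) - 39) + 45098 = (-795 + ((219 + 46) - 39)) + 45098 = (-795 + (265 - 39)) + 45098 = (-795 + 226) + 45098 = -569 + 45098 = 44529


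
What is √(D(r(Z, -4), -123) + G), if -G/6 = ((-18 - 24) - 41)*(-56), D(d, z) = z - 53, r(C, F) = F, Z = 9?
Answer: 4*I*√1754 ≈ 167.52*I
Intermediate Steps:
D(d, z) = -53 + z
G = -27888 (G = -6*((-18 - 24) - 41)*(-56) = -6*(-42 - 41)*(-56) = -(-498)*(-56) = -6*4648 = -27888)
√(D(r(Z, -4), -123) + G) = √((-53 - 123) - 27888) = √(-176 - 27888) = √(-28064) = 4*I*√1754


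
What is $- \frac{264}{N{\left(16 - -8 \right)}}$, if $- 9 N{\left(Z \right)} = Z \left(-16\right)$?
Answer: $- \frac{99}{16} \approx -6.1875$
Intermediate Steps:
$N{\left(Z \right)} = \frac{16 Z}{9}$ ($N{\left(Z \right)} = - \frac{Z \left(-16\right)}{9} = - \frac{\left(-16\right) Z}{9} = \frac{16 Z}{9}$)
$- \frac{264}{N{\left(16 - -8 \right)}} = - \frac{264}{\frac{16}{9} \left(16 - -8\right)} = - \frac{264}{\frac{16}{9} \left(16 + 8\right)} = - \frac{264}{\frac{16}{9} \cdot 24} = - \frac{264}{\frac{128}{3}} = \left(-264\right) \frac{3}{128} = - \frac{99}{16}$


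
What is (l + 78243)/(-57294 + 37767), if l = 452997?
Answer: -177080/6509 ≈ -27.205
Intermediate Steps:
(l + 78243)/(-57294 + 37767) = (452997 + 78243)/(-57294 + 37767) = 531240/(-19527) = 531240*(-1/19527) = -177080/6509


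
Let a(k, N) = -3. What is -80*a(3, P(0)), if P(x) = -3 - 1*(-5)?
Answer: 240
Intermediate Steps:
P(x) = 2 (P(x) = -3 + 5 = 2)
-80*a(3, P(0)) = -80*(-3) = 240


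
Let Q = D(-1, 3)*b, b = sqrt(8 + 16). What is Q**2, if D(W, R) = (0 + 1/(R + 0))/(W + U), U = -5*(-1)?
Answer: 1/6 ≈ 0.16667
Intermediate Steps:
b = 2*sqrt(6) (b = sqrt(24) = 2*sqrt(6) ≈ 4.8990)
U = 5
D(W, R) = 1/(R*(5 + W)) (D(W, R) = (0 + 1/(R + 0))/(W + 5) = (0 + 1/R)/(5 + W) = 1/(R*(5 + W)))
Q = sqrt(6)/6 (Q = (1/(3*(5 - 1)))*(2*sqrt(6)) = ((1/3)/4)*(2*sqrt(6)) = ((1/3)*(1/4))*(2*sqrt(6)) = (2*sqrt(6))/12 = sqrt(6)/6 ≈ 0.40825)
Q**2 = (sqrt(6)/6)**2 = 1/6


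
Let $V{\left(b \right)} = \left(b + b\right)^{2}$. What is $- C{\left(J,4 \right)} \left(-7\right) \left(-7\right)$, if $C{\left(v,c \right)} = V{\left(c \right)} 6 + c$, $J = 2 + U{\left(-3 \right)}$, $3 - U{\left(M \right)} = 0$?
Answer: $-19012$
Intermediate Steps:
$U{\left(M \right)} = 3$ ($U{\left(M \right)} = 3 - 0 = 3 + 0 = 3$)
$V{\left(b \right)} = 4 b^{2}$ ($V{\left(b \right)} = \left(2 b\right)^{2} = 4 b^{2}$)
$J = 5$ ($J = 2 + 3 = 5$)
$C{\left(v,c \right)} = c + 24 c^{2}$ ($C{\left(v,c \right)} = 4 c^{2} \cdot 6 + c = 24 c^{2} + c = c + 24 c^{2}$)
$- C{\left(J,4 \right)} \left(-7\right) \left(-7\right) = - 4 \left(1 + 24 \cdot 4\right) \left(-7\right) \left(-7\right) = - 4 \left(1 + 96\right) \left(-7\right) \left(-7\right) = - 4 \cdot 97 \left(-7\right) \left(-7\right) = - 388 \left(-7\right) \left(-7\right) = - \left(-2716\right) \left(-7\right) = \left(-1\right) 19012 = -19012$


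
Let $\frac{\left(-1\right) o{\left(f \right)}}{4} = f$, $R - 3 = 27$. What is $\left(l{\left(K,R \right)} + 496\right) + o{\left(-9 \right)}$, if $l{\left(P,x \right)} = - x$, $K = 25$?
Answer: $502$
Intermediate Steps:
$R = 30$ ($R = 3 + 27 = 30$)
$o{\left(f \right)} = - 4 f$
$\left(l{\left(K,R \right)} + 496\right) + o{\left(-9 \right)} = \left(\left(-1\right) 30 + 496\right) - -36 = \left(-30 + 496\right) + 36 = 466 + 36 = 502$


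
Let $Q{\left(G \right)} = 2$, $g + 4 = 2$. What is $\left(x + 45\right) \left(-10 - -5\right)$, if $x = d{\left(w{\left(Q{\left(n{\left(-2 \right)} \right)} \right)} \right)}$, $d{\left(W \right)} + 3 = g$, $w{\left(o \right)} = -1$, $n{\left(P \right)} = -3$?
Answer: $-200$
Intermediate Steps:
$g = -2$ ($g = -4 + 2 = -2$)
$d{\left(W \right)} = -5$ ($d{\left(W \right)} = -3 - 2 = -5$)
$x = -5$
$\left(x + 45\right) \left(-10 - -5\right) = \left(-5 + 45\right) \left(-10 - -5\right) = 40 \left(-10 + 5\right) = 40 \left(-5\right) = -200$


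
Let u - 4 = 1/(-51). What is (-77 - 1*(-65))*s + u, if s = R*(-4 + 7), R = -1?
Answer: 2039/51 ≈ 39.980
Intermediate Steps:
u = 203/51 (u = 4 + 1/(-51) = 4 - 1/51 = 203/51 ≈ 3.9804)
s = -3 (s = -(-4 + 7) = -1*3 = -3)
(-77 - 1*(-65))*s + u = (-77 - 1*(-65))*(-3) + 203/51 = (-77 + 65)*(-3) + 203/51 = -12*(-3) + 203/51 = 36 + 203/51 = 2039/51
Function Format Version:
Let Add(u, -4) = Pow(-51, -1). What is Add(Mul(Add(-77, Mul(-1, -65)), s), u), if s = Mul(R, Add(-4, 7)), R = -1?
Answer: Rational(2039, 51) ≈ 39.980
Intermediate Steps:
u = Rational(203, 51) (u = Add(4, Pow(-51, -1)) = Add(4, Rational(-1, 51)) = Rational(203, 51) ≈ 3.9804)
s = -3 (s = Mul(-1, Add(-4, 7)) = Mul(-1, 3) = -3)
Add(Mul(Add(-77, Mul(-1, -65)), s), u) = Add(Mul(Add(-77, Mul(-1, -65)), -3), Rational(203, 51)) = Add(Mul(Add(-77, 65), -3), Rational(203, 51)) = Add(Mul(-12, -3), Rational(203, 51)) = Add(36, Rational(203, 51)) = Rational(2039, 51)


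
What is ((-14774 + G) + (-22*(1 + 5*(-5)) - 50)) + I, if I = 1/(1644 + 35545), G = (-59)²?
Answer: -402199034/37189 ≈ -10815.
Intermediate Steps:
G = 3481
I = 1/37189 ≈ 2.6890e-5
((-14774 + G) + (-22*(1 + 5*(-5)) - 50)) + I = ((-14774 + 3481) + (-22*(1 + 5*(-5)) - 50)) + 1/37189 = (-11293 + (-22*(1 - 25) - 50)) + 1/37189 = (-11293 + (-22*(-24) - 50)) + 1/37189 = (-11293 + (528 - 50)) + 1/37189 = (-11293 + 478) + 1/37189 = -10815 + 1/37189 = -402199034/37189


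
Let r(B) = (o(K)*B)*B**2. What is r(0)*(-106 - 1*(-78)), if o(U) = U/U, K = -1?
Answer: 0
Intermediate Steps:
o(U) = 1
r(B) = B**3 (r(B) = (1*B)*B**2 = B*B**2 = B**3)
r(0)*(-106 - 1*(-78)) = 0**3*(-106 - 1*(-78)) = 0*(-106 + 78) = 0*(-28) = 0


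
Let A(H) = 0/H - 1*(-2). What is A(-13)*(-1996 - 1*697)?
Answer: -5386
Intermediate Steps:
A(H) = 2 (A(H) = 0 + 2 = 2)
A(-13)*(-1996 - 1*697) = 2*(-1996 - 1*697) = 2*(-1996 - 697) = 2*(-2693) = -5386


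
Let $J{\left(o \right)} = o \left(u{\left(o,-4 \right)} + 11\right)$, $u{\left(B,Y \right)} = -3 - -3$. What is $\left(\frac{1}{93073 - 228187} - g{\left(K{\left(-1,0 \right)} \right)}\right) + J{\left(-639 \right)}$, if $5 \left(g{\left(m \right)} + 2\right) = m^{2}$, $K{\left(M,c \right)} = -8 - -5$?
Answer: $- \frac{4748446421}{675570} \approx -7028.8$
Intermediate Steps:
$u{\left(B,Y \right)} = 0$ ($u{\left(B,Y \right)} = -3 + 3 = 0$)
$K{\left(M,c \right)} = -3$ ($K{\left(M,c \right)} = -8 + 5 = -3$)
$g{\left(m \right)} = -2 + \frac{m^{2}}{5}$
$J{\left(o \right)} = 11 o$ ($J{\left(o \right)} = o \left(0 + 11\right) = o 11 = 11 o$)
$\left(\frac{1}{93073 - 228187} - g{\left(K{\left(-1,0 \right)} \right)}\right) + J{\left(-639 \right)} = \left(\frac{1}{93073 - 228187} - \left(-2 + \frac{\left(-3\right)^{2}}{5}\right)\right) + 11 \left(-639\right) = \left(\frac{1}{-135114} - \left(-2 + \frac{1}{5} \cdot 9\right)\right) - 7029 = \left(- \frac{1}{135114} - \left(-2 + \frac{9}{5}\right)\right) - 7029 = \left(- \frac{1}{135114} - - \frac{1}{5}\right) - 7029 = \left(- \frac{1}{135114} + \frac{1}{5}\right) - 7029 = \frac{135109}{675570} - 7029 = - \frac{4748446421}{675570}$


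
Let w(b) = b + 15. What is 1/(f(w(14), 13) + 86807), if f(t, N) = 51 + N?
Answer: 1/86871 ≈ 1.1511e-5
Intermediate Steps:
w(b) = 15 + b
1/(f(w(14), 13) + 86807) = 1/((51 + 13) + 86807) = 1/(64 + 86807) = 1/86871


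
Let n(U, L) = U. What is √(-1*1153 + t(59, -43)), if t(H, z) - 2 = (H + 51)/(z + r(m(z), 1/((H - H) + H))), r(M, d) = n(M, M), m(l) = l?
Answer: 2*I*√532641/43 ≈ 33.945*I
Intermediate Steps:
r(M, d) = M
t(H, z) = 2 + (51 + H)/(2*z) (t(H, z) = 2 + (H + 51)/(z + z) = 2 + (51 + H)/((2*z)) = 2 + (51 + H)*(1/(2*z)) = 2 + (51 + H)/(2*z))
√(-1*1153 + t(59, -43)) = √(-1*1153 + (½)*(51 + 59 + 4*(-43))/(-43)) = √(-1153 + (½)*(-1/43)*(51 + 59 - 172)) = √(-1153 + (½)*(-1/43)*(-62)) = √(-1153 + 31/43) = √(-49548/43) = 2*I*√532641/43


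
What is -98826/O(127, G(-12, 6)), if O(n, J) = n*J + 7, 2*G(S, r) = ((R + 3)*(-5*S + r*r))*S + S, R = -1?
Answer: 98826/147059 ≈ 0.67202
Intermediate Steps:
G(S, r) = S/2 + S*(-10*S + 2*r²)/2 (G(S, r) = (((-1 + 3)*(-5*S + r*r))*S + S)/2 = ((2*(-5*S + r²))*S + S)/2 = ((2*(r² - 5*S))*S + S)/2 = ((-10*S + 2*r²)*S + S)/2 = (S*(-10*S + 2*r²) + S)/2 = (S + S*(-10*S + 2*r²))/2 = S/2 + S*(-10*S + 2*r²)/2)
O(n, J) = 7 + J*n (O(n, J) = J*n + 7 = 7 + J*n)
-98826/O(127, G(-12, 6)) = -98826/(7 + ((½)*(-12)*(1 - 10*(-12) + 2*6²))*127) = -98826/(7 + ((½)*(-12)*(1 + 120 + 2*36))*127) = -98826/(7 + ((½)*(-12)*(1 + 120 + 72))*127) = -98826/(7 + ((½)*(-12)*193)*127) = -98826/(7 - 1158*127) = -98826/(7 - 147066) = -98826/(-147059) = -98826*(-1/147059) = 98826/147059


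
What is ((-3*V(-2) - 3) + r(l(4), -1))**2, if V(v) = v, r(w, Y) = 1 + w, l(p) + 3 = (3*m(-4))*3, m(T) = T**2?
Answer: 21025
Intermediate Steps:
l(p) = 141 (l(p) = -3 + (3*(-4)**2)*3 = -3 + (3*16)*3 = -3 + 48*3 = -3 + 144 = 141)
((-3*V(-2) - 3) + r(l(4), -1))**2 = ((-3*(-2) - 3) + (1 + 141))**2 = ((6 - 3) + 142)**2 = (3 + 142)**2 = 145**2 = 21025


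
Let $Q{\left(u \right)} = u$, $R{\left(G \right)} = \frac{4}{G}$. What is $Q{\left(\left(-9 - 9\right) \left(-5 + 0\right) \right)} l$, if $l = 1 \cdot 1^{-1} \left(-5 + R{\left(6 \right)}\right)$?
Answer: $-390$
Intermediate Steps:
$l = - \frac{13}{3}$ ($l = 1 \cdot 1^{-1} \left(-5 + \frac{4}{6}\right) = 1 \cdot 1 \left(-5 + 4 \cdot \frac{1}{6}\right) = 1 \left(-5 + \frac{2}{3}\right) = 1 \left(- \frac{13}{3}\right) = - \frac{13}{3} \approx -4.3333$)
$Q{\left(\left(-9 - 9\right) \left(-5 + 0\right) \right)} l = \left(-9 - 9\right) \left(-5 + 0\right) \left(- \frac{13}{3}\right) = \left(-18\right) \left(-5\right) \left(- \frac{13}{3}\right) = 90 \left(- \frac{13}{3}\right) = -390$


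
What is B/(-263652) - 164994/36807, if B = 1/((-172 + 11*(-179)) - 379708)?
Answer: -5536937539622635/1235184673511412 ≈ -4.4827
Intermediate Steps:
B = -1/381849 (B = 1/((-172 - 1969) - 379708) = 1/(-2141 - 379708) = 1/(-381849) = -1/381849 ≈ -2.6188e-6)
B/(-263652) - 164994/36807 = -1/381849/(-263652) - 164994/36807 = -1/381849*(-1/263652) - 164994*1/36807 = 1/100675252548 - 54998/12269 = -5536937539622635/1235184673511412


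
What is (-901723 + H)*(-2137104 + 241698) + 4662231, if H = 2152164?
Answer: -2370088711815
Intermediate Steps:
(-901723 + H)*(-2137104 + 241698) + 4662231 = (-901723 + 2152164)*(-2137104 + 241698) + 4662231 = 1250441*(-1895406) + 4662231 = -2370093374046 + 4662231 = -2370088711815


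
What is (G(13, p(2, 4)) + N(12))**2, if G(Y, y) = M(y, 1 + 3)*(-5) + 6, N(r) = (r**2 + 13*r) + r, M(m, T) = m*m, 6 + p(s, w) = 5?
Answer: 97969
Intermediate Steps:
p(s, w) = -1 (p(s, w) = -6 + 5 = -1)
M(m, T) = m**2
N(r) = r**2 + 14*r
G(Y, y) = 6 - 5*y**2 (G(Y, y) = y**2*(-5) + 6 = -5*y**2 + 6 = 6 - 5*y**2)
(G(13, p(2, 4)) + N(12))**2 = ((6 - 5*(-1)**2) + 12*(14 + 12))**2 = ((6 - 5*1) + 12*26)**2 = ((6 - 5) + 312)**2 = (1 + 312)**2 = 313**2 = 97969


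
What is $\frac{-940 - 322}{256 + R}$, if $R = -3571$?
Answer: $\frac{1262}{3315} \approx 0.38069$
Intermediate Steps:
$\frac{-940 - 322}{256 + R} = \frac{-940 - 322}{256 - 3571} = - \frac{1262}{-3315} = \left(-1262\right) \left(- \frac{1}{3315}\right) = \frac{1262}{3315}$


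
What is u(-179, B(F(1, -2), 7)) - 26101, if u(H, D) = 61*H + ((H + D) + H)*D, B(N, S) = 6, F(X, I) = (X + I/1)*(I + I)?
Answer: -39132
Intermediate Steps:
F(X, I) = 2*I*(I + X) (F(X, I) = (X + I*1)*(2*I) = (X + I)*(2*I) = (I + X)*(2*I) = 2*I*(I + X))
u(H, D) = 61*H + D*(D + 2*H) (u(H, D) = 61*H + ((D + H) + H)*D = 61*H + (D + 2*H)*D = 61*H + D*(D + 2*H))
u(-179, B(F(1, -2), 7)) - 26101 = (6² + 61*(-179) + 2*6*(-179)) - 26101 = (36 - 10919 - 2148) - 26101 = -13031 - 26101 = -39132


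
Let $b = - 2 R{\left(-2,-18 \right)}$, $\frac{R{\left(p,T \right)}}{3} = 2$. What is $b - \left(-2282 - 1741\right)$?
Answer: $4011$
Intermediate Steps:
$R{\left(p,T \right)} = 6$ ($R{\left(p,T \right)} = 3 \cdot 2 = 6$)
$b = -12$ ($b = \left(-2\right) 6 = -12$)
$b - \left(-2282 - 1741\right) = -12 - \left(-2282 - 1741\right) = -12 - -4023 = -12 + 4023 = 4011$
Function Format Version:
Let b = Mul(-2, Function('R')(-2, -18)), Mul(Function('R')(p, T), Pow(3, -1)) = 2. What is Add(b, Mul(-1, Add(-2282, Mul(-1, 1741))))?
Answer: 4011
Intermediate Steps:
Function('R')(p, T) = 6 (Function('R')(p, T) = Mul(3, 2) = 6)
b = -12 (b = Mul(-2, 6) = -12)
Add(b, Mul(-1, Add(-2282, Mul(-1, 1741)))) = Add(-12, Mul(-1, Add(-2282, Mul(-1, 1741)))) = Add(-12, Mul(-1, Add(-2282, -1741))) = Add(-12, Mul(-1, -4023)) = Add(-12, 4023) = 4011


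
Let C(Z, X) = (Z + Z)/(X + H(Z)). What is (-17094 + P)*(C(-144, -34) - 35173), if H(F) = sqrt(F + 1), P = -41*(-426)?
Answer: -5664311940/433 + 35712*I*sqrt(143)/433 ≈ -1.3082e+7 + 986.27*I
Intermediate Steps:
P = 17466
H(F) = sqrt(1 + F)
C(Z, X) = 2*Z/(X + sqrt(1 + Z)) (C(Z, X) = (Z + Z)/(X + sqrt(1 + Z)) = (2*Z)/(X + sqrt(1 + Z)) = 2*Z/(X + sqrt(1 + Z)))
(-17094 + P)*(C(-144, -34) - 35173) = (-17094 + 17466)*(2*(-144)/(-34 + sqrt(1 - 144)) - 35173) = 372*(2*(-144)/(-34 + sqrt(-143)) - 35173) = 372*(2*(-144)/(-34 + I*sqrt(143)) - 35173) = 372*(-288/(-34 + I*sqrt(143)) - 35173) = 372*(-35173 - 288/(-34 + I*sqrt(143))) = -13084356 - 107136/(-34 + I*sqrt(143))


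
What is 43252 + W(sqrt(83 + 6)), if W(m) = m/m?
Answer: 43253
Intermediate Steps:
W(m) = 1
43252 + W(sqrt(83 + 6)) = 43252 + 1 = 43253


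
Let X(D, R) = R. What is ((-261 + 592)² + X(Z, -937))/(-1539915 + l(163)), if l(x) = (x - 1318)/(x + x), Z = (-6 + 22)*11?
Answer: -11803808/167337815 ≈ -0.070539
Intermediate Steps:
Z = 176 (Z = 16*11 = 176)
l(x) = (-1318 + x)/(2*x) (l(x) = (-1318 + x)/((2*x)) = (-1318 + x)*(1/(2*x)) = (-1318 + x)/(2*x))
((-261 + 592)² + X(Z, -937))/(-1539915 + l(163)) = ((-261 + 592)² - 937)/(-1539915 + (½)*(-1318 + 163)/163) = (331² - 937)/(-1539915 + (½)*(1/163)*(-1155)) = (109561 - 937)/(-1539915 - 1155/326) = 108624/(-502013445/326) = 108624*(-326/502013445) = -11803808/167337815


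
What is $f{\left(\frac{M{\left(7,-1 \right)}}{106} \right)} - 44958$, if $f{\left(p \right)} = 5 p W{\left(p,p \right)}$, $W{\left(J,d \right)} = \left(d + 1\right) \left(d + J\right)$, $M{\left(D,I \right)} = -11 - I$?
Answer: $- \frac{6693200166}{148877} \approx -44958.0$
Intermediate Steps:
$W{\left(J,d \right)} = \left(1 + d\right) \left(J + d\right)$
$f{\left(p \right)} = 5 p \left(2 p + 2 p^{2}\right)$ ($f{\left(p \right)} = 5 p \left(p + p + p^{2} + p p\right) = 5 p \left(p + p + p^{2} + p^{2}\right) = 5 p \left(2 p + 2 p^{2}\right)$)
$f{\left(\frac{M{\left(7,-1 \right)}}{106} \right)} - 44958 = 10 \left(\frac{-11 - -1}{106}\right)^{2} \left(1 + \frac{-11 - -1}{106}\right) - 44958 = 10 \left(\left(-11 + 1\right) \frac{1}{106}\right)^{2} \left(1 + \left(-11 + 1\right) \frac{1}{106}\right) - 44958 = 10 \left(\left(-10\right) \frac{1}{106}\right)^{2} \left(1 - \frac{5}{53}\right) - 44958 = 10 \left(- \frac{5}{53}\right)^{2} \left(1 - \frac{5}{53}\right) - 44958 = 10 \cdot \frac{25}{2809} \cdot \frac{48}{53} - 44958 = \frac{12000}{148877} - 44958 = - \frac{6693200166}{148877}$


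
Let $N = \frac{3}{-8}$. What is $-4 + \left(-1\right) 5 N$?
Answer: $- \frac{17}{8} \approx -2.125$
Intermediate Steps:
$N = - \frac{3}{8}$ ($N = 3 \left(- \frac{1}{8}\right) = - \frac{3}{8} \approx -0.375$)
$-4 + \left(-1\right) 5 N = -4 + \left(-1\right) 5 \left(- \frac{3}{8}\right) = -4 - - \frac{15}{8} = -4 + \frac{15}{8} = - \frac{17}{8}$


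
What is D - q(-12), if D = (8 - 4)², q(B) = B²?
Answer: -128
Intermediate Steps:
D = 16 (D = 4² = 16)
D - q(-12) = 16 - 1*(-12)² = 16 - 1*144 = 16 - 144 = -128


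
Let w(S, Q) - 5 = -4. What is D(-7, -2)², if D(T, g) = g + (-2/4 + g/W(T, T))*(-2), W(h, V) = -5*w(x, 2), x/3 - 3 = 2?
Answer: 81/25 ≈ 3.2400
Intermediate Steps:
x = 15 (x = 9 + 3*2 = 9 + 6 = 15)
w(S, Q) = 1 (w(S, Q) = 5 - 4 = 1)
W(h, V) = -5 (W(h, V) = -5*1 = -5)
D(T, g) = 1 + 7*g/5 (D(T, g) = g + (-2/4 + g/(-5))*(-2) = g + (-2*¼ + g*(-⅕))*(-2) = g + (-½ - g/5)*(-2) = g + (1 + 2*g/5) = 1 + 7*g/5)
D(-7, -2)² = (1 + (7/5)*(-2))² = (1 - 14/5)² = (-9/5)² = 81/25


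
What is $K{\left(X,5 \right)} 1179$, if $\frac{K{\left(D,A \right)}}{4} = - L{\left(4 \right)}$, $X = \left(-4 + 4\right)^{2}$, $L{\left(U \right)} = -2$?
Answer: $9432$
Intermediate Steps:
$X = 0$ ($X = 0^{2} = 0$)
$K{\left(D,A \right)} = 8$ ($K{\left(D,A \right)} = 4 \left(\left(-1\right) \left(-2\right)\right) = 4 \cdot 2 = 8$)
$K{\left(X,5 \right)} 1179 = 8 \cdot 1179 = 9432$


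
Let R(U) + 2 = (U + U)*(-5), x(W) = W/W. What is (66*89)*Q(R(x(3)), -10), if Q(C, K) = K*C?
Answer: 704880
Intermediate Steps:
x(W) = 1
R(U) = -2 - 10*U (R(U) = -2 + (U + U)*(-5) = -2 + (2*U)*(-5) = -2 - 10*U)
Q(C, K) = C*K
(66*89)*Q(R(x(3)), -10) = (66*89)*((-2 - 10*1)*(-10)) = 5874*((-2 - 10)*(-10)) = 5874*(-12*(-10)) = 5874*120 = 704880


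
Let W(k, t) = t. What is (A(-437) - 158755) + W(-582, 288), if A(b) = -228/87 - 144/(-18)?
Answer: -4595387/29 ≈ -1.5846e+5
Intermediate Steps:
A(b) = 156/29 (A(b) = -228*1/87 - 144*(-1/18) = -76/29 + 8 = 156/29)
(A(-437) - 158755) + W(-582, 288) = (156/29 - 158755) + 288 = -4603739/29 + 288 = -4595387/29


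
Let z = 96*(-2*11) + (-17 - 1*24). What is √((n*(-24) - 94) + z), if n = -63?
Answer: 7*I*√15 ≈ 27.111*I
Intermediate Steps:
z = -2153 (z = 96*(-22) + (-17 - 24) = -2112 - 41 = -2153)
√((n*(-24) - 94) + z) = √((-63*(-24) - 94) - 2153) = √((1512 - 94) - 2153) = √(1418 - 2153) = √(-735) = 7*I*√15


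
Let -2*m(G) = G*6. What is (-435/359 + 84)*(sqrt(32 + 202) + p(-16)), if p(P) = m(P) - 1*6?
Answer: 1248282/359 + 89163*sqrt(26)/359 ≈ 4743.5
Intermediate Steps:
m(G) = -3*G (m(G) = -G*6/2 = -3*G)
p(P) = -6 - 3*P (p(P) = -3*P - 1*6 = -3*P - 6 = -6 - 3*P)
(-435/359 + 84)*(sqrt(32 + 202) + p(-16)) = (-435/359 + 84)*(sqrt(32 + 202) + (-6 - 3*(-16))) = (-435*1/359 + 84)*(sqrt(234) + (-6 + 48)) = (-435/359 + 84)*(3*sqrt(26) + 42) = 29721*(42 + 3*sqrt(26))/359 = 1248282/359 + 89163*sqrt(26)/359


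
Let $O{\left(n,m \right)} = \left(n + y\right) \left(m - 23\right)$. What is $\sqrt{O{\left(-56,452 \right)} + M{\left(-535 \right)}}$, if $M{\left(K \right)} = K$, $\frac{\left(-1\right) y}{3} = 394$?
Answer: $i \sqrt{531637} \approx 729.13 i$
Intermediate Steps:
$y = -1182$ ($y = \left(-3\right) 394 = -1182$)
$O{\left(n,m \right)} = \left(-1182 + n\right) \left(-23 + m\right)$ ($O{\left(n,m \right)} = \left(n - 1182\right) \left(m - 23\right) = \left(-1182 + n\right) \left(-23 + m\right)$)
$\sqrt{O{\left(-56,452 \right)} + M{\left(-535 \right)}} = \sqrt{\left(27186 - 534264 - -1288 + 452 \left(-56\right)\right) - 535} = \sqrt{\left(27186 - 534264 + 1288 - 25312\right) - 535} = \sqrt{-531102 - 535} = \sqrt{-531637} = i \sqrt{531637}$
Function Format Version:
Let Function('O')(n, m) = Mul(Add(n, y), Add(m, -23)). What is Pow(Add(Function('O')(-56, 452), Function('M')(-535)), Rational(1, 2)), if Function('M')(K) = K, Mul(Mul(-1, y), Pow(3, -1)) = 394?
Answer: Mul(I, Pow(531637, Rational(1, 2))) ≈ Mul(729.13, I)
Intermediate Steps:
y = -1182 (y = Mul(-3, 394) = -1182)
Function('O')(n, m) = Mul(Add(-1182, n), Add(-23, m)) (Function('O')(n, m) = Mul(Add(n, -1182), Add(m, -23)) = Mul(Add(-1182, n), Add(-23, m)))
Pow(Add(Function('O')(-56, 452), Function('M')(-535)), Rational(1, 2)) = Pow(Add(Add(27186, Mul(-1182, 452), Mul(-23, -56), Mul(452, -56)), -535), Rational(1, 2)) = Pow(Add(Add(27186, -534264, 1288, -25312), -535), Rational(1, 2)) = Pow(Add(-531102, -535), Rational(1, 2)) = Pow(-531637, Rational(1, 2)) = Mul(I, Pow(531637, Rational(1, 2)))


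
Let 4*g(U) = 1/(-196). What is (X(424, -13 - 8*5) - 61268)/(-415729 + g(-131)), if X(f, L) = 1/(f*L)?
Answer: 134927820706/915541687433 ≈ 0.14737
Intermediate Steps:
X(f, L) = 1/(L*f)
g(U) = -1/784 (g(U) = (1/4)/(-196) = (1/4)*(-1/196) = -1/784)
(X(424, -13 - 8*5) - 61268)/(-415729 + g(-131)) = (1/(-13 - 8*5*424) - 61268)/(-415729 - 1/784) = ((1/424)/(-13 - 40) - 61268)/(-325931537/784) = ((1/424)/(-53) - 61268)*(-784/325931537) = (-1/53*1/424 - 61268)*(-784/325931537) = (-1/22472 - 61268)*(-784/325931537) = -1376814497/22472*(-784/325931537) = 134927820706/915541687433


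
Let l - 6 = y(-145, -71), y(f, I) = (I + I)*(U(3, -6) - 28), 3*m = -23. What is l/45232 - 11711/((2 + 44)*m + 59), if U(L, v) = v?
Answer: 796697305/19924696 ≈ 39.985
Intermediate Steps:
m = -23/3 (m = (⅓)*(-23) = -23/3 ≈ -7.6667)
y(f, I) = -68*I (y(f, I) = (I + I)*(-6 - 28) = (2*I)*(-34) = -68*I)
l = 4834 (l = 6 - 68*(-71) = 6 + 4828 = 4834)
l/45232 - 11711/((2 + 44)*m + 59) = 4834/45232 - 11711/((2 + 44)*(-23/3) + 59) = 4834*(1/45232) - 11711/(46*(-23/3) + 59) = 2417/22616 - 11711/(-1058/3 + 59) = 2417/22616 - 11711/(-881/3) = 2417/22616 - 11711*(-3/881) = 2417/22616 + 35133/881 = 796697305/19924696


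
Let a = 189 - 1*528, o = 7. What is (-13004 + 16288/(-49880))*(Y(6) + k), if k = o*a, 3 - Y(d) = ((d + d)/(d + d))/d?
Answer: 576533390348/18705 ≈ 3.0822e+7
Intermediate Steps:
Y(d) = 3 - 1/d (Y(d) = 3 - (d + d)/(d + d)/d = 3 - (2*d)/((2*d))/d = 3 - (2*d)*(1/(2*d))/d = 3 - 1/d)
a = -339 (a = 189 - 528 = -339)
k = -2373 (k = 7*(-339) = -2373)
(-13004 + 16288/(-49880))*(Y(6) + k) = (-13004 + 16288/(-49880))*((3 - 1/6) - 2373) = (-13004 + 16288*(-1/49880))*((3 - 1*⅙) - 2373) = (-13004 - 2036/6235)*((3 - ⅙) - 2373) = -81081976*(17/6 - 2373)/6235 = -81081976/6235*(-14221/6) = 576533390348/18705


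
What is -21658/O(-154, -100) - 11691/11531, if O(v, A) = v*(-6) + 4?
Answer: -130293823/5350384 ≈ -24.352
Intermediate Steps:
O(v, A) = 4 - 6*v (O(v, A) = -6*v + 4 = 4 - 6*v)
-21658/O(-154, -100) - 11691/11531 = -21658/(4 - 6*(-154)) - 11691/11531 = -21658/(4 + 924) - 11691*1/11531 = -21658/928 - 11691/11531 = -21658*1/928 - 11691/11531 = -10829/464 - 11691/11531 = -130293823/5350384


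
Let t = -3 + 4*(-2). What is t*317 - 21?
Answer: -3508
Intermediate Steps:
t = -11 (t = -3 - 8 = -11)
t*317 - 21 = -11*317 - 21 = -3487 - 21 = -3508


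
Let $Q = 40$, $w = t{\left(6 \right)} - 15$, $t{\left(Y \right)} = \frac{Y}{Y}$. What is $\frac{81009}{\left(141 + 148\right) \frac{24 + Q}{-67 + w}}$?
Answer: $- \frac{6561729}{18496} \approx -354.76$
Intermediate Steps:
$t{\left(Y \right)} = 1$
$w = -14$ ($w = 1 - 15 = -14$)
$\frac{81009}{\left(141 + 148\right) \frac{24 + Q}{-67 + w}} = \frac{81009}{\left(141 + 148\right) \frac{24 + 40}{-67 - 14}} = \frac{81009}{289 \frac{64}{-81}} = \frac{81009}{289 \cdot 64 \left(- \frac{1}{81}\right)} = \frac{81009}{289 \left(- \frac{64}{81}\right)} = \frac{81009}{- \frac{18496}{81}} = 81009 \left(- \frac{81}{18496}\right) = - \frac{6561729}{18496}$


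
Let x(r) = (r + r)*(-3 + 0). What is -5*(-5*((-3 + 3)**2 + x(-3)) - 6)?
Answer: 480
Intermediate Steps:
x(r) = -6*r (x(r) = (2*r)*(-3) = -6*r)
-5*(-5*((-3 + 3)**2 + x(-3)) - 6) = -5*(-5*((-3 + 3)**2 - 6*(-3)) - 6) = -5*(-5*(0**2 + 18) - 6) = -5*(-5*(0 + 18) - 6) = -5*(-5*18 - 6) = -5*(-90 - 6) = -5*(-96) = 480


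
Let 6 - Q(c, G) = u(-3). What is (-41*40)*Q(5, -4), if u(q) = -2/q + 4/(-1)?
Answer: -45920/3 ≈ -15307.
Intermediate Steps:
u(q) = -4 - 2/q (u(q) = -2/q + 4*(-1) = -2/q - 4 = -4 - 2/q)
Q(c, G) = 28/3 (Q(c, G) = 6 - (-4 - 2/(-3)) = 6 - (-4 - 2*(-⅓)) = 6 - (-4 + ⅔) = 6 - 1*(-10/3) = 6 + 10/3 = 28/3)
(-41*40)*Q(5, -4) = -41*40*(28/3) = -1640*28/3 = -45920/3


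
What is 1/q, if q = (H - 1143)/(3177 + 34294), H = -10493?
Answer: -37471/11636 ≈ -3.2203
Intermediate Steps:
q = -11636/37471 (q = (-10493 - 1143)/(3177 + 34294) = -11636/37471 ≈ -0.31053)
1/q = 1/(-11636/37471) = -37471/11636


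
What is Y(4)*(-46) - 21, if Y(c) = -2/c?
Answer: 2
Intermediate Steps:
Y(4)*(-46) - 21 = -2/4*(-46) - 21 = -2*1/4*(-46) - 21 = -1/2*(-46) - 21 = 23 - 21 = 2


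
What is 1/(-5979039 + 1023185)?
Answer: -1/4955854 ≈ -2.0178e-7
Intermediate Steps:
1/(-5979039 + 1023185) = 1/(-4955854) = -1/4955854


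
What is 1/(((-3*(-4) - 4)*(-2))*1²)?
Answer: -1/16 ≈ -0.062500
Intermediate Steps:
1/(((-3*(-4) - 4)*(-2))*1²) = 1/(((12 - 4)*(-2))*1) = 1/((8*(-2))*1) = 1/(-16*1) = 1/(-16) = -1/16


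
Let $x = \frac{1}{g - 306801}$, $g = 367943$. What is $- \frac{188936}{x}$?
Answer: $-11551924912$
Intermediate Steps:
$x = \frac{1}{61142}$ ($x = \frac{1}{367943 - 306801} = \frac{1}{61142} \approx 1.6355 \cdot 10^{-5}$)
$- \frac{188936}{x} = - 188936 \frac{1}{\frac{1}{61142}} = \left(-188936\right) 61142 = -11551924912$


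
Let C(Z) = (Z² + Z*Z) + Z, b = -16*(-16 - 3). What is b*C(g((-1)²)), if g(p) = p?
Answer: 912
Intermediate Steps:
b = 304 (b = -16*(-19) = 304)
C(Z) = Z + 2*Z² (C(Z) = (Z² + Z²) + Z = 2*Z² + Z = Z + 2*Z²)
b*C(g((-1)²)) = 304*((-1)²*(1 + 2*(-1)²)) = 304*(1*(1 + 2*1)) = 304*(1*(1 + 2)) = 304*(1*3) = 304*3 = 912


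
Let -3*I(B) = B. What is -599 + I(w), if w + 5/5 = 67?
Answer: -621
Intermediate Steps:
w = 66 (w = -1 + 67 = 66)
I(B) = -B/3
-599 + I(w) = -599 - ⅓*66 = -599 - 22 = -621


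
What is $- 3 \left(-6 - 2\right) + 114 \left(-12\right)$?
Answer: $-1344$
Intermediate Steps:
$- 3 \left(-6 - 2\right) + 114 \left(-12\right) = \left(-3\right) \left(-8\right) - 1368 = 24 - 1368 = -1344$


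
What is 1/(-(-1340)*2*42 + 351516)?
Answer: 1/464076 ≈ 2.1548e-6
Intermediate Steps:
1/(-(-1340)*2*42 + 351516) = 1/(-67*(-40)*42 + 351516) = 1/(2680*42 + 351516) = 1/(112560 + 351516) = 1/464076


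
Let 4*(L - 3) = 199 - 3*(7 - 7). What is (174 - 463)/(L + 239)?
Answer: -1156/1167 ≈ -0.99057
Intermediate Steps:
L = 211/4 (L = 3 + (199 - 3*(7 - 7))/4 = 3 + (199 - 3*0)/4 = 3 + (199 - 1*0)/4 = 3 + (199 + 0)/4 = 3 + (¼)*199 = 3 + 199/4 = 211/4 ≈ 52.750)
(174 - 463)/(L + 239) = (174 - 463)/(211/4 + 239) = -289/1167/4 = -289*4/1167 = -1156/1167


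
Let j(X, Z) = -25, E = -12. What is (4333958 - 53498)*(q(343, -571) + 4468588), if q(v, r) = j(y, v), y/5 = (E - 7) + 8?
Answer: 19127505178980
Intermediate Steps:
y = -55 (y = 5*((-12 - 7) + 8) = 5*(-19 + 8) = 5*(-11) = -55)
q(v, r) = -25
(4333958 - 53498)*(q(343, -571) + 4468588) = (4333958 - 53498)*(-25 + 4468588) = 4280460*4468563 = 19127505178980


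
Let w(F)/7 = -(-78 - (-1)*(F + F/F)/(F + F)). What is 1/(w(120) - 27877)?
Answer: -240/6560287 ≈ -3.6584e-5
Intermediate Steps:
w(F) = 546 - 7*(1 + F)/(2*F) (w(F) = 7*(-(-78 - (-1)*(F + F/F)/(F + F))) = 7*(-(-78 - (-1)*(F + 1)/((2*F)))) = 7*(-(-78 - (-1)*(1 + F)*(1/(2*F)))) = 7*(-(-78 - (-1)*(1 + F)/(2*F))) = 7*(-(-78 + (1 + F)/(2*F))) = 7*(78 - (1 + F)/(2*F)) = 546 - 7*(1 + F)/(2*F))
1/(w(120) - 27877) = 1/((7/2)*(-1 + 155*120)/120 - 27877) = 1/((7/2)*(1/120)*(-1 + 18600) - 27877) = 1/((7/2)*(1/120)*18599 - 27877) = 1/(130193/240 - 27877) = 1/(-6560287/240) = -240/6560287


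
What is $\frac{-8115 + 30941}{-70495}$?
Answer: $- \frac{22826}{70495} \approx -0.3238$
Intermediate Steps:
$\frac{-8115 + 30941}{-70495} = 22826 \left(- \frac{1}{70495}\right) = - \frac{22826}{70495}$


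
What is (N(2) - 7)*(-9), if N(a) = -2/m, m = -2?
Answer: 54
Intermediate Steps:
N(a) = 1 (N(a) = -2/(-2) = -2*(-1/2) = 1)
(N(2) - 7)*(-9) = (1 - 7)*(-9) = -6*(-9) = 54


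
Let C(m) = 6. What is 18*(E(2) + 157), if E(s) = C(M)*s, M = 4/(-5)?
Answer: 3042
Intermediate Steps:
M = -⅘ (M = 4*(-⅕) = -⅘ ≈ -0.80000)
E(s) = 6*s
18*(E(2) + 157) = 18*(6*2 + 157) = 18*(12 + 157) = 18*169 = 3042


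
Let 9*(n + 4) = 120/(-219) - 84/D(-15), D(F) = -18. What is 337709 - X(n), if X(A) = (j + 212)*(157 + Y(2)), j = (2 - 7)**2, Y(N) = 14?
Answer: 297182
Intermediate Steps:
j = 25 (j = (-5)**2 = 25)
n = -6982/1971 (n = -4 + (120/(-219) - 84/(-18))/9 = -4 + (120*(-1/219) - 84*(-1/18))/9 = -4 + (-40/73 + 14/3)/9 = -4 + (1/9)*(902/219) = -4 + 902/1971 = -6982/1971 ≈ -3.5424)
X(A) = 40527 (X(A) = (25 + 212)*(157 + 14) = 237*171 = 40527)
337709 - X(n) = 337709 - 1*40527 = 337709 - 40527 = 297182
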